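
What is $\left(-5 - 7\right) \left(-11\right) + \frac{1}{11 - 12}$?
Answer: $131$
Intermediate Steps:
$\left(-5 - 7\right) \left(-11\right) + \frac{1}{11 - 12} = \left(-12\right) \left(-11\right) + \frac{1}{-1} = 132 - 1 = 131$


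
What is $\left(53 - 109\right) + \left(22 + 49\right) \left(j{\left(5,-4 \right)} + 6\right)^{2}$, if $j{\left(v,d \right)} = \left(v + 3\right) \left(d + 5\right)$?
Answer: $13860$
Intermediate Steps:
$j{\left(v,d \right)} = \left(3 + v\right) \left(5 + d\right)$
$\left(53 - 109\right) + \left(22 + 49\right) \left(j{\left(5,-4 \right)} + 6\right)^{2} = \left(53 - 109\right) + \left(22 + 49\right) \left(\left(15 + 3 \left(-4\right) + 5 \cdot 5 - 20\right) + 6\right)^{2} = -56 + 71 \left(\left(15 - 12 + 25 - 20\right) + 6\right)^{2} = -56 + 71 \left(8 + 6\right)^{2} = -56 + 71 \cdot 14^{2} = -56 + 71 \cdot 196 = -56 + 13916 = 13860$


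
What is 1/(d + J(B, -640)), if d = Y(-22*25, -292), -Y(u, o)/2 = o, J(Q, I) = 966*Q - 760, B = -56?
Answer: -1/54272 ≈ -1.8426e-5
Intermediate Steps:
J(Q, I) = -760 + 966*Q
Y(u, o) = -2*o
d = 584 (d = -2*(-292) = 584)
1/(d + J(B, -640)) = 1/(584 + (-760 + 966*(-56))) = 1/(584 + (-760 - 54096)) = 1/(584 - 54856) = 1/(-54272) = -1/54272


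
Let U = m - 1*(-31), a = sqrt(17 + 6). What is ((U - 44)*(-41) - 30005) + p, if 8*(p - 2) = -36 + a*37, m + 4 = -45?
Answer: -54931/2 + 37*sqrt(23)/8 ≈ -27443.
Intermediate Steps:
a = sqrt(23) ≈ 4.7958
m = -49 (m = -4 - 45 = -49)
U = -18 (U = -49 - 1*(-31) = -49 + 31 = -18)
p = -5/2 + 37*sqrt(23)/8 (p = 2 + (-36 + sqrt(23)*37)/8 = 2 + (-36 + 37*sqrt(23))/8 = 2 + (-9/2 + 37*sqrt(23)/8) = -5/2 + 37*sqrt(23)/8 ≈ 19.681)
((U - 44)*(-41) - 30005) + p = ((-18 - 44)*(-41) - 30005) + (-5/2 + 37*sqrt(23)/8) = (-62*(-41) - 30005) + (-5/2 + 37*sqrt(23)/8) = (2542 - 30005) + (-5/2 + 37*sqrt(23)/8) = -27463 + (-5/2 + 37*sqrt(23)/8) = -54931/2 + 37*sqrt(23)/8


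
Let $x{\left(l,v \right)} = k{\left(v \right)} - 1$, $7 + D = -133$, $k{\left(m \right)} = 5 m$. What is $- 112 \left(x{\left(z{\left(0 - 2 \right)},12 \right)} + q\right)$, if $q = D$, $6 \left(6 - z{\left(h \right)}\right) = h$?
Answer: $9072$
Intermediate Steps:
$z{\left(h \right)} = 6 - \frac{h}{6}$
$D = -140$ ($D = -7 - 133 = -140$)
$q = -140$
$x{\left(l,v \right)} = -1 + 5 v$ ($x{\left(l,v \right)} = 5 v - 1 = -1 + 5 v$)
$- 112 \left(x{\left(z{\left(0 - 2 \right)},12 \right)} + q\right) = - 112 \left(\left(-1 + 5 \cdot 12\right) - 140\right) = - 112 \left(\left(-1 + 60\right) - 140\right) = - 112 \left(59 - 140\right) = \left(-112\right) \left(-81\right) = 9072$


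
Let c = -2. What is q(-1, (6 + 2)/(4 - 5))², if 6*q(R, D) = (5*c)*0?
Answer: 0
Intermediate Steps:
q(R, D) = 0 (q(R, D) = ((5*(-2))*0)/6 = (-10*0)/6 = (⅙)*0 = 0)
q(-1, (6 + 2)/(4 - 5))² = 0² = 0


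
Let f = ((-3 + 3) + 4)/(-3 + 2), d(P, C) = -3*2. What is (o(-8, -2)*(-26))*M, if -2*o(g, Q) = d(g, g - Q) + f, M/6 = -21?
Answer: 16380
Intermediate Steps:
M = -126 (M = 6*(-21) = -126)
d(P, C) = -6
f = -4 (f = (0 + 4)/(-1) = 4*(-1) = -4)
o(g, Q) = 5 (o(g, Q) = -(-6 - 4)/2 = -1/2*(-10) = 5)
(o(-8, -2)*(-26))*M = (5*(-26))*(-126) = -130*(-126) = 16380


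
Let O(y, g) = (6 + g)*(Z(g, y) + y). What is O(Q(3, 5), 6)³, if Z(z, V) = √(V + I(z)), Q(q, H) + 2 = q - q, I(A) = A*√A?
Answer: -1728*(2 - √2*√(-1 + 3*√6))³ ≈ 6601.6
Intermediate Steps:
I(A) = A^(3/2)
Q(q, H) = -2 (Q(q, H) = -2 + (q - q) = -2 + 0 = -2)
Z(z, V) = √(V + z^(3/2))
O(y, g) = (6 + g)*(y + √(y + g^(3/2))) (O(y, g) = (6 + g)*(√(y + g^(3/2)) + y) = (6 + g)*(y + √(y + g^(3/2))))
O(Q(3, 5), 6)³ = (6*(-2) + 6*√(-2 + 6^(3/2)) + 6*(-2) + 6*√(-2 + 6^(3/2)))³ = (-12 + 6*√(-2 + 6*√6) - 12 + 6*√(-2 + 6*√6))³ = (-24 + 12*√(-2 + 6*√6))³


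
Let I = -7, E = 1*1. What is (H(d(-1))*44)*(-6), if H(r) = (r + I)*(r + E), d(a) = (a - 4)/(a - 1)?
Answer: 4158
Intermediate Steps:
E = 1
d(a) = (-4 + a)/(-1 + a)
H(r) = (1 + r)*(-7 + r) (H(r) = (r - 7)*(r + 1) = (-7 + r)*(1 + r) = (1 + r)*(-7 + r))
(H(d(-1))*44)*(-6) = ((-7 + ((-4 - 1)/(-1 - 1))² - 6*(-4 - 1)/(-1 - 1))*44)*(-6) = ((-7 + (-5/(-2))² - 6*(-5)/(-2))*44)*(-6) = ((-7 + (-½*(-5))² - (-3)*(-5))*44)*(-6) = ((-7 + (5/2)² - 6*5/2)*44)*(-6) = ((-7 + 25/4 - 15)*44)*(-6) = -63/4*44*(-6) = -693*(-6) = 4158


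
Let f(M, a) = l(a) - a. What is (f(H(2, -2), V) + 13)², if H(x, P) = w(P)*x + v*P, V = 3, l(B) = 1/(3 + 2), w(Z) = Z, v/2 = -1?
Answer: 2601/25 ≈ 104.04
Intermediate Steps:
v = -2 (v = 2*(-1) = -2)
l(B) = ⅕ (l(B) = 1/5 = ⅕)
H(x, P) = -2*P + P*x (H(x, P) = P*x - 2*P = -2*P + P*x)
f(M, a) = ⅕ - a
(f(H(2, -2), V) + 13)² = ((⅕ - 1*3) + 13)² = ((⅕ - 3) + 13)² = (-14/5 + 13)² = (51/5)² = 2601/25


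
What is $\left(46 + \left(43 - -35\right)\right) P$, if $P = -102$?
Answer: $-12648$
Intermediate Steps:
$\left(46 + \left(43 - -35\right)\right) P = \left(46 + \left(43 - -35\right)\right) \left(-102\right) = \left(46 + \left(43 + 35\right)\right) \left(-102\right) = \left(46 + 78\right) \left(-102\right) = 124 \left(-102\right) = -12648$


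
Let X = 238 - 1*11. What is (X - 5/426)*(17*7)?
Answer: 11506943/426 ≈ 27012.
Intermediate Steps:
X = 227 (X = 238 - 11 = 227)
(X - 5/426)*(17*7) = (227 - 5/426)*(17*7) = (227 - 5*1/426)*119 = (227 - 5/426)*119 = (96697/426)*119 = 11506943/426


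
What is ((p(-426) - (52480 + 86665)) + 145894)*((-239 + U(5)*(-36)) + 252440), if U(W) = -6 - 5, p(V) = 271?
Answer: 1773230940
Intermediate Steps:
U(W) = -11
((p(-426) - (52480 + 86665)) + 145894)*((-239 + U(5)*(-36)) + 252440) = ((271 - (52480 + 86665)) + 145894)*((-239 - 11*(-36)) + 252440) = ((271 - 1*139145) + 145894)*((-239 + 396) + 252440) = ((271 - 139145) + 145894)*(157 + 252440) = (-138874 + 145894)*252597 = 7020*252597 = 1773230940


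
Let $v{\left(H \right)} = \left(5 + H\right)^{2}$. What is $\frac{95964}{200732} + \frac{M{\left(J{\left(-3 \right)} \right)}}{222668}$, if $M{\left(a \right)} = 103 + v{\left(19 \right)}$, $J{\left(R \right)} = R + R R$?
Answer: $\frac{5376102245}{11174148244} \approx 0.48112$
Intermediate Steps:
$J{\left(R \right)} = R + R^{2}$
$M{\left(a \right)} = 679$ ($M{\left(a \right)} = 103 + \left(5 + 19\right)^{2} = 103 + 24^{2} = 103 + 576 = 679$)
$\frac{95964}{200732} + \frac{M{\left(J{\left(-3 \right)} \right)}}{222668} = \frac{95964}{200732} + \frac{679}{222668} = 95964 \cdot \frac{1}{200732} + 679 \cdot \frac{1}{222668} = \frac{23991}{50183} + \frac{679}{222668} = \frac{5376102245}{11174148244}$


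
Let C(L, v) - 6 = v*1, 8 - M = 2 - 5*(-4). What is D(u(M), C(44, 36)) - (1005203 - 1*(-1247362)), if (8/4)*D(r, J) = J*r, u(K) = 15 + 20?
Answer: -2251830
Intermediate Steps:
M = -14 (M = 8 - (2 - 5*(-4)) = 8 - (2 + 20) = 8 - 1*22 = 8 - 22 = -14)
u(K) = 35
C(L, v) = 6 + v (C(L, v) = 6 + v*1 = 6 + v)
D(r, J) = J*r/2 (D(r, J) = (J*r)/2 = J*r/2)
D(u(M), C(44, 36)) - (1005203 - 1*(-1247362)) = (½)*(6 + 36)*35 - (1005203 - 1*(-1247362)) = (½)*42*35 - (1005203 + 1247362) = 735 - 1*2252565 = 735 - 2252565 = -2251830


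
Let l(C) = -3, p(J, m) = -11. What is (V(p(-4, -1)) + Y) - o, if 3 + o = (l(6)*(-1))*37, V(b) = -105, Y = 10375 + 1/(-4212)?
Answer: 42802343/4212 ≈ 10162.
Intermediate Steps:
Y = 43699499/4212 (Y = 10375 - 1/4212 = 43699499/4212 ≈ 10375.)
o = 108 (o = -3 - 3*(-1)*37 = -3 + 3*37 = -3 + 111 = 108)
(V(p(-4, -1)) + Y) - o = (-105 + 43699499/4212) - 1*108 = 43257239/4212 - 108 = 42802343/4212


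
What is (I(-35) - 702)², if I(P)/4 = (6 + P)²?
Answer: 7086244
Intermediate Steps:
I(P) = 4*(6 + P)²
(I(-35) - 702)² = (4*(6 - 35)² - 702)² = (4*(-29)² - 702)² = (4*841 - 702)² = (3364 - 702)² = 2662² = 7086244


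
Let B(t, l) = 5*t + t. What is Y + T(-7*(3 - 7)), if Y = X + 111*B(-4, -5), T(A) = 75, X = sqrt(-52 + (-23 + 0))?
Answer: -2589 + 5*I*sqrt(3) ≈ -2589.0 + 8.6602*I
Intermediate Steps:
B(t, l) = 6*t
X = 5*I*sqrt(3) (X = sqrt(-52 - 23) = sqrt(-75) = 5*I*sqrt(3) ≈ 8.6602*I)
Y = -2664 + 5*I*sqrt(3) (Y = 5*I*sqrt(3) + 111*(6*(-4)) = 5*I*sqrt(3) + 111*(-24) = 5*I*sqrt(3) - 2664 = -2664 + 5*I*sqrt(3) ≈ -2664.0 + 8.6602*I)
Y + T(-7*(3 - 7)) = (-2664 + 5*I*sqrt(3)) + 75 = -2589 + 5*I*sqrt(3)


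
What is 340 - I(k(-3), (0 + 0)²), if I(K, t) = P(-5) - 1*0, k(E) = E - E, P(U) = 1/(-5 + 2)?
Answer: 1021/3 ≈ 340.33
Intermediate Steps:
P(U) = -⅓ (P(U) = 1/(-3) = -⅓)
k(E) = 0
I(K, t) = -⅓ (I(K, t) = -⅓ - 1*0 = -⅓ + 0 = -⅓)
340 - I(k(-3), (0 + 0)²) = 340 - 1*(-⅓) = 340 + ⅓ = 1021/3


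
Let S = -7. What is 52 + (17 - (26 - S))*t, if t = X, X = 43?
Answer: -636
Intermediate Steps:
t = 43
52 + (17 - (26 - S))*t = 52 + (17 - (26 - 1*(-7)))*43 = 52 + (17 - (26 + 7))*43 = 52 + (17 - 1*33)*43 = 52 + (17 - 33)*43 = 52 - 16*43 = 52 - 688 = -636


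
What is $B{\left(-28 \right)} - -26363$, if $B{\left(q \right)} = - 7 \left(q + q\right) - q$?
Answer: $26783$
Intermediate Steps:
$B{\left(q \right)} = - 15 q$ ($B{\left(q \right)} = - 7 \cdot 2 q - q = - 14 q - q = - 15 q$)
$B{\left(-28 \right)} - -26363 = \left(-15\right) \left(-28\right) - -26363 = 420 + 26363 = 26783$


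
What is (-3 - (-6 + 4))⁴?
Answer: 1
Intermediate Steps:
(-3 - (-6 + 4))⁴ = (-3 - 1*(-2))⁴ = (-3 + 2)⁴ = (-1)⁴ = 1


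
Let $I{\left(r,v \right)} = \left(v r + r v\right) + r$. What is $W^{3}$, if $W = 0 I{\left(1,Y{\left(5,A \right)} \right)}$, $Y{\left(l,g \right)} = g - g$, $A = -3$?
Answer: $0$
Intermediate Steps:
$Y{\left(l,g \right)} = 0$
$I{\left(r,v \right)} = r + 2 r v$ ($I{\left(r,v \right)} = \left(r v + r v\right) + r = 2 r v + r = r + 2 r v$)
$W = 0$ ($W = 0 \cdot 1 \left(1 + 2 \cdot 0\right) = 0 \cdot 1 \left(1 + 0\right) = 0 \cdot 1 \cdot 1 = 0 \cdot 1 = 0$)
$W^{3} = 0^{3} = 0$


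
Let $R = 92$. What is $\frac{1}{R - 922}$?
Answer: $- \frac{1}{830} \approx -0.0012048$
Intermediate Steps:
$\frac{1}{R - 922} = \frac{1}{92 - 922} = \frac{1}{-830} = - \frac{1}{830}$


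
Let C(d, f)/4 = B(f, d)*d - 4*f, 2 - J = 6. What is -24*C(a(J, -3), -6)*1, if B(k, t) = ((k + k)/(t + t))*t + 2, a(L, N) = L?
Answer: -3840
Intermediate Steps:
J = -4 (J = 2 - 1*6 = 2 - 6 = -4)
B(k, t) = 2 + k (B(k, t) = ((2*k)/((2*t)))*t + 2 = ((2*k)*(1/(2*t)))*t + 2 = (k/t)*t + 2 = k + 2 = 2 + k)
C(d, f) = -16*f + 4*d*(2 + f) (C(d, f) = 4*((2 + f)*d - 4*f) = 4*(d*(2 + f) - 4*f) = 4*(-4*f + d*(2 + f)) = -16*f + 4*d*(2 + f))
-24*C(a(J, -3), -6)*1 = -24*(-16*(-6) + 4*(-4)*(2 - 6))*1 = -24*(96 + 4*(-4)*(-4))*1 = -24*(96 + 64)*1 = -24*160*1 = -3840*1 = -3840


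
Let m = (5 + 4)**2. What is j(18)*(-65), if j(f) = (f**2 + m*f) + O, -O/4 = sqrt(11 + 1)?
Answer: -115830 + 520*sqrt(3) ≈ -1.1493e+5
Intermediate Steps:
m = 81 (m = 9**2 = 81)
O = -8*sqrt(3) (O = -4*sqrt(11 + 1) = -8*sqrt(3) ≈ -13.856)
j(f) = f**2 - 8*sqrt(3) + 81*f (j(f) = (f**2 + 81*f) - 8*sqrt(3) = f**2 - 8*sqrt(3) + 81*f)
j(18)*(-65) = (18**2 - 8*sqrt(3) + 81*18)*(-65) = (324 - 8*sqrt(3) + 1458)*(-65) = (1782 - 8*sqrt(3))*(-65) = -115830 + 520*sqrt(3)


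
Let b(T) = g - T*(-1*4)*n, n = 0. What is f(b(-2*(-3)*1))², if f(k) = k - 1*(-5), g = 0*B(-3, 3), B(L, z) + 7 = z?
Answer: 25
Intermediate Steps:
B(L, z) = -7 + z
g = 0 (g = 0*(-7 + 3) = 0*(-4) = 0)
b(T) = 0 (b(T) = 0 - T*(-1*4)*0 = 0 - T*(-4)*0 = 0 - (-4*T)*0 = 0 - 1*0 = 0 + 0 = 0)
f(k) = 5 + k (f(k) = k + 5 = 5 + k)
f(b(-2*(-3)*1))² = (5 + 0)² = 5² = 25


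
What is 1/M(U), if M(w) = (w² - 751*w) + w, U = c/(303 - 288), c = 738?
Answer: -25/861984 ≈ -2.9003e-5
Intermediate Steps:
U = 246/5 (U = 738/(303 - 288) = 738/15 = 738*(1/15) = 246/5 ≈ 49.200)
M(w) = w² - 750*w
1/M(U) = 1/(246*(-750 + 246/5)/5) = 1/((246/5)*(-3504/5)) = 1/(-861984/25) = -25/861984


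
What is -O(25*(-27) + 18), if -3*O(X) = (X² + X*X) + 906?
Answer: 288068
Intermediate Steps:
O(X) = -302 - 2*X²/3 (O(X) = -((X² + X*X) + 906)/3 = -((X² + X²) + 906)/3 = -(2*X² + 906)/3 = -(906 + 2*X²)/3 = -302 - 2*X²/3)
-O(25*(-27) + 18) = -(-302 - 2*(25*(-27) + 18)²/3) = -(-302 - 2*(-675 + 18)²/3) = -(-302 - ⅔*(-657)²) = -(-302 - ⅔*431649) = -(-302 - 287766) = -1*(-288068) = 288068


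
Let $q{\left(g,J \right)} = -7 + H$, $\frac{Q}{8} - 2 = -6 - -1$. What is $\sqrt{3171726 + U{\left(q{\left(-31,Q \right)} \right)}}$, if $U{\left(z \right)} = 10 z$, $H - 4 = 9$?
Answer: $\sqrt{3171786} \approx 1781.0$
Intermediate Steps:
$H = 13$ ($H = 4 + 9 = 13$)
$Q = -24$ ($Q = 16 + 8 \left(-6 - -1\right) = 16 + 8 \left(-6 + 1\right) = 16 + 8 \left(-5\right) = 16 - 40 = -24$)
$q{\left(g,J \right)} = 6$ ($q{\left(g,J \right)} = -7 + 13 = 6$)
$\sqrt{3171726 + U{\left(q{\left(-31,Q \right)} \right)}} = \sqrt{3171726 + 10 \cdot 6} = \sqrt{3171726 + 60} = \sqrt{3171786}$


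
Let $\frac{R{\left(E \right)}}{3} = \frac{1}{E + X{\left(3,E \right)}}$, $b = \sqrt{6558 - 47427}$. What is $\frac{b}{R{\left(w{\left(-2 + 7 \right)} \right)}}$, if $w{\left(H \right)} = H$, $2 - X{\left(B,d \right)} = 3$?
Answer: $4 i \sqrt{4541} \approx 269.55 i$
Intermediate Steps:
$X{\left(B,d \right)} = -1$ ($X{\left(B,d \right)} = 2 - 3 = -1$)
$b = 3 i \sqrt{4541}$ ($b = \sqrt{-40869} = 3 i \sqrt{4541} \approx 202.16 i$)
$R{\left(E \right)} = \frac{3}{-1 + E}$ ($R{\left(E \right)} = \frac{3}{E - 1} = \frac{3}{-1 + E}$)
$\frac{b}{R{\left(w{\left(-2 + 7 \right)} \right)}} = \frac{3 i \sqrt{4541}}{3 \frac{1}{-1 + \left(-2 + 7\right)}} = \frac{3 i \sqrt{4541}}{3 \frac{1}{-1 + 5}} = \frac{3 i \sqrt{4541}}{3 \cdot \frac{1}{4}} = \frac{3 i \sqrt{4541}}{\frac{3}{4}} = 3 i \sqrt{4541} \cdot \frac{4}{3} = 4 i \sqrt{4541}$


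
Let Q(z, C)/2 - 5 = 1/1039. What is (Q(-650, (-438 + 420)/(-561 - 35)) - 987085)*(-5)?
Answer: 5127854615/1039 ≈ 4.9354e+6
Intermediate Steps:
Q(z, C) = 10392/1039 (Q(z, C) = 10 + 2/1039 = 10392/1039)
(Q(-650, (-438 + 420)/(-561 - 35)) - 987085)*(-5) = (10392/1039 - 987085)*(-5) = -1025570923/1039*(-5) = 5127854615/1039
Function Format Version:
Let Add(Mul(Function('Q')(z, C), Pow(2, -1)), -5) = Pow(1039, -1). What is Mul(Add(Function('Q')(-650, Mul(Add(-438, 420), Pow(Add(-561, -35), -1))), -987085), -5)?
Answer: Rational(5127854615, 1039) ≈ 4.9354e+6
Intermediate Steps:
Function('Q')(z, C) = Rational(10392, 1039) (Function('Q')(z, C) = Add(10, Mul(2, Pow(1039, -1))) = Add(10, Mul(2, Rational(1, 1039))) = Add(10, Rational(2, 1039)) = Rational(10392, 1039))
Mul(Add(Function('Q')(-650, Mul(Add(-438, 420), Pow(Add(-561, -35), -1))), -987085), -5) = Mul(Add(Rational(10392, 1039), -987085), -5) = Mul(Rational(-1025570923, 1039), -5) = Rational(5127854615, 1039)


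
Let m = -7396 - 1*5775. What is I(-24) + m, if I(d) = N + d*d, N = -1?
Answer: -12596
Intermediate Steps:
m = -13171 (m = -7396 - 5775 = -13171)
I(d) = -1 + d² (I(d) = -1 + d*d = -1 + d²)
I(-24) + m = (-1 + (-24)²) - 13171 = (-1 + 576) - 13171 = 575 - 13171 = -12596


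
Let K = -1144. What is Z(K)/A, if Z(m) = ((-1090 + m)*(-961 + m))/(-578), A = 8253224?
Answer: -2351285/2385181736 ≈ -0.00098579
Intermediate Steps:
Z(m) = -(-1090 + m)*(-961 + m)/578 (Z(m) = ((-1090 + m)*(-961 + m))*(-1/578) = -(-1090 + m)*(-961 + m)/578)
Z(K)/A = (-523745/289 - 1/578*(-1144)**2 + (2051/578)*(-1144))/8253224 = (-523745/289 - 1/578*1308736 - 1173172/289)*(1/8253224) = (-523745/289 - 654368/289 - 1173172/289)*(1/8253224) = -2351285/289*1/8253224 = -2351285/2385181736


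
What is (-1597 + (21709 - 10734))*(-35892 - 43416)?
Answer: -743750424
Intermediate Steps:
(-1597 + (21709 - 10734))*(-35892 - 43416) = (-1597 + 10975)*(-79308) = 9378*(-79308) = -743750424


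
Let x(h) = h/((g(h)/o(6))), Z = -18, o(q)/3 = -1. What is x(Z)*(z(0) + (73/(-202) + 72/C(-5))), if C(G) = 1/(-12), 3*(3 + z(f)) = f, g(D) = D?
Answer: 525621/202 ≈ 2602.1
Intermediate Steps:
z(f) = -3 + f/3
C(G) = -1/12
o(q) = -3 (o(q) = 3*(-1) = -3)
x(h) = -3 (x(h) = h/((h/(-3))) = h/((h*(-1/3))) = h/((-h/3)) = h*(-3/h) = -3)
x(Z)*(z(0) + (73/(-202) + 72/C(-5))) = -3*((-3 + (1/3)*0) + (73/(-202) + 72/(-1/12))) = -3*((-3 + 0) + (73*(-1/202) + 72*(-12))) = -3*(-3 + (-73/202 - 864)) = -3*(-3 - 174601/202) = -3*(-175207/202) = 525621/202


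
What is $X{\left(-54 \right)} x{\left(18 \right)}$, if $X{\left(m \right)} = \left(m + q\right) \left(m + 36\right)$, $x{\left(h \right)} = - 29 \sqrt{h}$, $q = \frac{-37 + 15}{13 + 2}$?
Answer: $- \frac{434304 \sqrt{2}}{5} \approx -1.2284 \cdot 10^{5}$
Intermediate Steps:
$q = - \frac{22}{15} \approx -1.4667$
$X{\left(m \right)} = \left(36 + m\right) \left(- \frac{22}{15} + m\right)$ ($X{\left(m \right)} = \left(m - \frac{22}{15}\right) \left(m + 36\right) = \left(- \frac{22}{15} + m\right) \left(36 + m\right) = \left(36 + m\right) \left(- \frac{22}{15} + m\right)$)
$X{\left(-54 \right)} x{\left(18 \right)} = \left(- \frac{264}{5} + \left(-54\right)^{2} + \frac{518}{15} \left(-54\right)\right) \left(- 29 \sqrt{18}\right) = \left(- \frac{264}{5} + 2916 - \frac{9324}{5}\right) \left(- 29 \cdot 3 \sqrt{2}\right) = \frac{4992 \left(- 87 \sqrt{2}\right)}{5} = - \frac{434304 \sqrt{2}}{5}$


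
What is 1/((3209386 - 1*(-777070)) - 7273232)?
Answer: -1/3286776 ≈ -3.0425e-7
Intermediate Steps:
1/((3209386 - 1*(-777070)) - 7273232) = 1/((3209386 + 777070) - 7273232) = 1/(3986456 - 7273232) = 1/(-3286776) = -1/3286776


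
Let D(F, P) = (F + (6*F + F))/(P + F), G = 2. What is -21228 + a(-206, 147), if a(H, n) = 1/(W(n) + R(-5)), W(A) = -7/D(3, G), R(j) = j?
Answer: -3290364/155 ≈ -21228.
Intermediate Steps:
D(F, P) = 8*F/(F + P) (D(F, P) = (F + 7*F)/(F + P) = (8*F)/(F + P) = 8*F/(F + P))
W(A) = -35/24 (W(A) = -7/(8*3/(3 + 2)) = -7/(8*3/5) = -7/(8*3*(⅕)) = -7/24/5 = -7*5/24 = -35/24)
a(H, n) = -24/155 (a(H, n) = 1/(-35/24 - 5) = 1/(-155/24) = -24/155)
-21228 + a(-206, 147) = -21228 - 24/155 = -3290364/155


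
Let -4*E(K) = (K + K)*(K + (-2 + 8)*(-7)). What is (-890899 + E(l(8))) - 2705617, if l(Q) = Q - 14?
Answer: -3596660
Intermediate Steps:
l(Q) = -14 + Q
E(K) = -K*(-42 + K)/2 (E(K) = -(K + K)*(K + (-2 + 8)*(-7))/4 = -2*K*(K + 6*(-7))/4 = -2*K*(K - 42)/4 = -2*K*(-42 + K)/4 = -K*(-42 + K)/2)
(-890899 + E(l(8))) - 2705617 = (-890899 + (-14 + 8)*(42 - (-14 + 8))/2) - 2705617 = (-890899 + (½)*(-6)*(42 - 1*(-6))) - 2705617 = (-890899 + (½)*(-6)*(42 + 6)) - 2705617 = (-890899 + (½)*(-6)*48) - 2705617 = (-890899 - 144) - 2705617 = -891043 - 2705617 = -3596660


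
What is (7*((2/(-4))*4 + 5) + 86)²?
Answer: 11449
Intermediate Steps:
(7*((2/(-4))*4 + 5) + 86)² = (7*((2*(-¼))*4 + 5) + 86)² = (7*(-½*4 + 5) + 86)² = (7*(-2 + 5) + 86)² = (7*3 + 86)² = (21 + 86)² = 107² = 11449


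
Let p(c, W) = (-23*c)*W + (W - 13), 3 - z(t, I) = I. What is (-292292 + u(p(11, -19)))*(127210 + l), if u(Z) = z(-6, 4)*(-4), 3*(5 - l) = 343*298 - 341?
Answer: -81773998336/3 ≈ -2.7258e+10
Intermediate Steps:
z(t, I) = 3 - I
p(c, W) = -13 + W - 23*W*c (p(c, W) = -23*W*c + (-13 + W) = -13 + W - 23*W*c)
l = -101858/3 (l = 5 - (343*298 - 341)/3 = 5 - (102214 - 341)/3 = 5 - ⅓*101873 = 5 - 101873/3 = -101858/3 ≈ -33953.)
u(Z) = 4 (u(Z) = (3 - 1*4)*(-4) = (3 - 4)*(-4) = -1*(-4) = 4)
(-292292 + u(p(11, -19)))*(127210 + l) = (-292292 + 4)*(127210 - 101858/3) = -292288*279772/3 = -81773998336/3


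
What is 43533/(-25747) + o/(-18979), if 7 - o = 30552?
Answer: -39770692/488652313 ≈ -0.081388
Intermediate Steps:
o = -30545 (o = 7 - 1*30552 = 7 - 30552 = -30545)
43533/(-25747) + o/(-18979) = 43533/(-25747) - 30545/(-18979) = 43533*(-1/25747) - 30545*(-1/18979) = -43533/25747 + 30545/18979 = -39770692/488652313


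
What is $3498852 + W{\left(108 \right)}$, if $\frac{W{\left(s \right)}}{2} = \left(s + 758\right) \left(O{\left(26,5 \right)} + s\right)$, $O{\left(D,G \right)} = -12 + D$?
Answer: $3710156$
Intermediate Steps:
$W{\left(s \right)} = 2 \left(14 + s\right) \left(758 + s\right)$ ($W{\left(s \right)} = 2 \left(s + 758\right) \left(\left(-12 + 26\right) + s\right) = 2 \left(758 + s\right) \left(14 + s\right) = 2 \left(14 + s\right) \left(758 + s\right)$)
$3498852 + W{\left(108 \right)} = 3498852 + \left(21224 + 2 \cdot 108^{2} + 1544 \cdot 108\right) = 3498852 + \left(21224 + 2 \cdot 11664 + 166752\right) = 3498852 + \left(21224 + 23328 + 166752\right) = 3498852 + 211304 = 3710156$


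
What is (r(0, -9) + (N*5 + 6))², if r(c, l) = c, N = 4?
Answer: 676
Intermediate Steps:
(r(0, -9) + (N*5 + 6))² = (0 + (4*5 + 6))² = (0 + (20 + 6))² = (0 + 26)² = 26² = 676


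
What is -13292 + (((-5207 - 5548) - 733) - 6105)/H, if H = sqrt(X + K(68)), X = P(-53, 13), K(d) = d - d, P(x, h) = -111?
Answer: -13292 + 17593*I*sqrt(111)/111 ≈ -13292.0 + 1669.9*I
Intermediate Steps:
K(d) = 0
X = -111
H = I*sqrt(111) (H = sqrt(-111 + 0) = sqrt(-111) = I*sqrt(111) ≈ 10.536*I)
-13292 + (((-5207 - 5548) - 733) - 6105)/H = -13292 + (((-5207 - 5548) - 733) - 6105)/((I*sqrt(111))) = -13292 + ((-10755 - 733) - 6105)*(-I*sqrt(111)/111) = -13292 + (-11488 - 6105)*(-I*sqrt(111)/111) = -13292 - (-17593)*I*sqrt(111)/111 = -13292 + 17593*I*sqrt(111)/111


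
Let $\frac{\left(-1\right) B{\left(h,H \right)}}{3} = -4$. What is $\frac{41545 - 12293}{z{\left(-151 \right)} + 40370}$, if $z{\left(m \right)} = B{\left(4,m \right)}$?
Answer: $\frac{14626}{20191} \approx 0.72438$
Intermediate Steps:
$B{\left(h,H \right)} = 12$ ($B{\left(h,H \right)} = \left(-3\right) \left(-4\right) = 12$)
$z{\left(m \right)} = 12$
$\frac{41545 - 12293}{z{\left(-151 \right)} + 40370} = \frac{41545 - 12293}{12 + 40370} = \frac{29252}{40382} = 29252 \cdot \frac{1}{40382} = \frac{14626}{20191}$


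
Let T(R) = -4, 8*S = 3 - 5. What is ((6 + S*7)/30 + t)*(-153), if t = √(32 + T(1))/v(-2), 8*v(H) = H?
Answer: -867/40 + 1224*√7 ≈ 3216.7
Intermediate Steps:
v(H) = H/8
S = -¼ (S = (3 - 5)/8 = (⅛)*(-2) = -¼ ≈ -0.25000)
t = -8*√7 (t = √(32 - 4)/(((⅛)*(-2))) = √28/(-¼) = (2*√7)*(-4) = -8*√7 ≈ -21.166)
((6 + S*7)/30 + t)*(-153) = ((6 - ¼*7)/30 - 8*√7)*(-153) = ((6 - 7/4)*(1/30) - 8*√7)*(-153) = ((17/4)*(1/30) - 8*√7)*(-153) = (17/120 - 8*√7)*(-153) = -867/40 + 1224*√7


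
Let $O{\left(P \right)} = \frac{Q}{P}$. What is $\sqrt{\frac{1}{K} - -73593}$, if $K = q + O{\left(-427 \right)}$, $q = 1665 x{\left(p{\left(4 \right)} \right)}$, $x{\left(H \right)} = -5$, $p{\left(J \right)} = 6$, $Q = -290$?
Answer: $\frac{\sqrt{929800720017488330}}{3554485} \approx 271.28$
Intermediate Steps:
$O{\left(P \right)} = - \frac{290}{P}$
$q = -8325$ ($q = 1665 \left(-5\right) = -8325$)
$K = - \frac{3554485}{427}$ ($K = -8325 - \frac{290}{-427} = -8325 - - \frac{290}{427} = -8325 + \frac{290}{427} = - \frac{3554485}{427} \approx -8324.3$)
$\sqrt{\frac{1}{K} - -73593} = \sqrt{\frac{1}{- \frac{3554485}{427}} - -73593} = \sqrt{- \frac{427}{3554485} + 73593} = \sqrt{\frac{261585214178}{3554485}} = \frac{\sqrt{929800720017488330}}{3554485}$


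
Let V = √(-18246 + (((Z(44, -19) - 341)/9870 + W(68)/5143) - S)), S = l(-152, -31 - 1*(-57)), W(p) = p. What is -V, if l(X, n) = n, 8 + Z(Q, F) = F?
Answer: -2*I*√2942618966206991715/25380705 ≈ -135.17*I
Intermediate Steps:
Z(Q, F) = -8 + F
S = 26 (S = -31 - 1*(-57) = -31 + 57 = 26)
V = 2*I*√2942618966206991715/25380705 (V = √(-18246 + ((((-8 - 19) - 341)/9870 + 68/5143) - 1*26)) = √(-18246 + (((-27 - 341)*(1/9870) + 68*(1/5143)) - 26)) = √(-18246 + ((-368*1/9870 + 68/5143) - 26)) = √(-18246 + ((-184/4935 + 68/5143) - 26)) = √(-18246 + (-610732/25380705 - 26)) = √(-18246 - 660509062/25380705) = √(-463756852492/25380705) = 2*I*√2942618966206991715/25380705 ≈ 135.17*I)
-V = -2*I*√2942618966206991715/25380705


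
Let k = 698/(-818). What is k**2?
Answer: 121801/167281 ≈ 0.72812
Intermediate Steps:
k = -349/409 (k = 698*(-1/818) = -349/409 ≈ -0.85330)
k**2 = (-349/409)**2 = 121801/167281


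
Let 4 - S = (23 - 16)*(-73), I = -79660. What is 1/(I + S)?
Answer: -1/79145 ≈ -1.2635e-5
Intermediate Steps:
S = 515 (S = 4 - (23 - 16)*(-73) = 4 - 7*(-73) = 4 - 1*(-511) = 4 + 511 = 515)
1/(I + S) = 1/(-79660 + 515) = 1/(-79145) = -1/79145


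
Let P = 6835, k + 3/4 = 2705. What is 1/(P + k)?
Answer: 4/38157 ≈ 0.00010483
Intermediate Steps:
k = 10817/4 (k = -¾ + 2705 = 10817/4 ≈ 2704.3)
1/(P + k) = 1/(6835 + 10817/4) = 1/(38157/4) = 4/38157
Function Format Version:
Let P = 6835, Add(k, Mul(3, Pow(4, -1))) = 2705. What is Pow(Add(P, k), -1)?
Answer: Rational(4, 38157) ≈ 0.00010483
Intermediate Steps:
k = Rational(10817, 4) (k = Add(Rational(-3, 4), 2705) = Rational(10817, 4) ≈ 2704.3)
Pow(Add(P, k), -1) = Pow(Add(6835, Rational(10817, 4)), -1) = Pow(Rational(38157, 4), -1) = Rational(4, 38157)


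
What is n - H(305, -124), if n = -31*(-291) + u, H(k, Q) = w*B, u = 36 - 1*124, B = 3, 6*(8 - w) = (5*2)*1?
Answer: 8914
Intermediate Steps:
w = 19/3 (w = 8 - 5*2/6 = 8 - 5/3 = 19/3 ≈ 6.3333)
u = -88 (u = 36 - 124 = -88)
H(k, Q) = 19 (H(k, Q) = (19/3)*3 = 19)
n = 8933 (n = -31*(-291) - 88 = 9021 - 88 = 8933)
n - H(305, -124) = 8933 - 1*19 = 8933 - 19 = 8914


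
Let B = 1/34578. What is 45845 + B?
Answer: 1585228411/34578 ≈ 45845.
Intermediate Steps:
B = 1/34578 ≈ 2.8920e-5
45845 + B = 45845 + 1/34578 = 1585228411/34578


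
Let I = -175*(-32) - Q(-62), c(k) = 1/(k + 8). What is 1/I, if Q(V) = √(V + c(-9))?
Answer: 800/4480009 + 3*I*√7/31360063 ≈ 0.00017857 + 2.531e-7*I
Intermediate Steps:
c(k) = 1/(8 + k)
Q(V) = √(-1 + V) (Q(V) = √(V + 1/(8 - 9)) = √(V + 1/(-1)) = √(V - 1) = √(-1 + V))
I = 5600 - 3*I*√7 (I = -175*(-32) - √(-1 - 62) = 5600 - √(-63) = 5600 - 3*I*√7 ≈ 5600.0 - 7.9373*I)
1/I = 1/(5600 - 3*I*√7)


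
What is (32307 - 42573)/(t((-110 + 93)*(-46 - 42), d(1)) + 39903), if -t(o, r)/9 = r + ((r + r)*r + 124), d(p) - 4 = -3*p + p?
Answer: -3422/12899 ≈ -0.26529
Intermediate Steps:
d(p) = 4 - 2*p (d(p) = 4 + (-3*p + p) = 4 - 2*p)
t(o, r) = -1116 - 18*r**2 - 9*r (t(o, r) = -9*(r + ((r + r)*r + 124)) = -9*(r + ((2*r)*r + 124)) = -9*(r + (2*r**2 + 124)) = -9*(r + (124 + 2*r**2)) = -9*(124 + r + 2*r**2) = -1116 - 18*r**2 - 9*r)
(32307 - 42573)/(t((-110 + 93)*(-46 - 42), d(1)) + 39903) = (32307 - 42573)/((-1116 - 18*(4 - 2*1)**2 - 9*(4 - 2*1)) + 39903) = -10266/((-1116 - 18*(4 - 2)**2 - 9*(4 - 2)) + 39903) = -10266/((-1116 - 18*2**2 - 9*2) + 39903) = -10266/((-1116 - 18*4 - 18) + 39903) = -10266/((-1116 - 72 - 18) + 39903) = -10266/(-1206 + 39903) = -10266/38697 = -10266*1/38697 = -3422/12899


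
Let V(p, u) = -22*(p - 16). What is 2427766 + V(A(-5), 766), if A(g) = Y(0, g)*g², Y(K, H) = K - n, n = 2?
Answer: 2429218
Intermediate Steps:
Y(K, H) = -2 + K (Y(K, H) = K - 1*2 = K - 2 = -2 + K)
A(g) = -2*g² (A(g) = (-2 + 0)*g² = -2*g²)
V(p, u) = 352 - 22*p (V(p, u) = -22*(-16 + p) = 352 - 22*p)
2427766 + V(A(-5), 766) = 2427766 + (352 - (-44)*(-5)²) = 2427766 + (352 - (-44)*25) = 2427766 + (352 - 22*(-50)) = 2427766 + (352 + 1100) = 2427766 + 1452 = 2429218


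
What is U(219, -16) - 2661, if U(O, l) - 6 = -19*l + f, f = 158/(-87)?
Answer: -204695/87 ≈ -2352.8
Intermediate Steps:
f = -158/87 (f = 158*(-1/87) = -158/87 ≈ -1.8161)
U(O, l) = 364/87 - 19*l (U(O, l) = 6 + (-19*l - 158/87) = 6 + (-158/87 - 19*l) = 364/87 - 19*l)
U(219, -16) - 2661 = (364/87 - 19*(-16)) - 2661 = (364/87 + 304) - 1*2661 = 26812/87 - 2661 = -204695/87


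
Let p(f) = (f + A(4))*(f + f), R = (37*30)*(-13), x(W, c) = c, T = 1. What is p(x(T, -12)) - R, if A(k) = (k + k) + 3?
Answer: 14454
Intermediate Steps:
A(k) = 3 + 2*k (A(k) = 2*k + 3 = 3 + 2*k)
R = -14430 (R = 1110*(-13) = -14430)
p(f) = 2*f*(11 + f) (p(f) = (f + (3 + 2*4))*(f + f) = (f + (3 + 8))*(2*f) = (f + 11)*(2*f) = (11 + f)*(2*f) = 2*f*(11 + f))
p(x(T, -12)) - R = 2*(-12)*(11 - 12) - 1*(-14430) = 2*(-12)*(-1) + 14430 = 24 + 14430 = 14454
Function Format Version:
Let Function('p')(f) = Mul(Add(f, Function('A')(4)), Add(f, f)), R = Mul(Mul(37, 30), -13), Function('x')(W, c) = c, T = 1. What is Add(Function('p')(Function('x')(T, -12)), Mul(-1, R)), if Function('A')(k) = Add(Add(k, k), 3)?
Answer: 14454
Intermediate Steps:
Function('A')(k) = Add(3, Mul(2, k)) (Function('A')(k) = Add(Mul(2, k), 3) = Add(3, Mul(2, k)))
R = -14430 (R = Mul(1110, -13) = -14430)
Function('p')(f) = Mul(2, f, Add(11, f)) (Function('p')(f) = Mul(Add(f, Add(3, Mul(2, 4))), Add(f, f)) = Mul(Add(f, Add(3, 8)), Mul(2, f)) = Mul(Add(f, 11), Mul(2, f)) = Mul(Add(11, f), Mul(2, f)) = Mul(2, f, Add(11, f)))
Add(Function('p')(Function('x')(T, -12)), Mul(-1, R)) = Add(Mul(2, -12, Add(11, -12)), Mul(-1, -14430)) = Add(Mul(2, -12, -1), 14430) = Add(24, 14430) = 14454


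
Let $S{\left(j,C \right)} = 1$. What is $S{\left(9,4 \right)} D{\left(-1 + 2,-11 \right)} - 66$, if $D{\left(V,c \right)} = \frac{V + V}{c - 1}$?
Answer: $- \frac{397}{6} \approx -66.167$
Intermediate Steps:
$D{\left(V,c \right)} = \frac{2 V}{-1 + c}$
$S{\left(9,4 \right)} D{\left(-1 + 2,-11 \right)} - 66 = 1 \frac{2 \left(-1 + 2\right)}{-1 - 11} - 66 = 1 \cdot 2 \cdot 1 \frac{1}{-12} - 66 = 1 \cdot 2 \cdot 1 \left(- \frac{1}{12}\right) - 66 = 1 \left(- \frac{1}{6}\right) - 66 = - \frac{1}{6} - 66 = - \frac{397}{6}$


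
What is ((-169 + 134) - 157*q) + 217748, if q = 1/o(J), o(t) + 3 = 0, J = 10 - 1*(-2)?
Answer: 653296/3 ≈ 2.1777e+5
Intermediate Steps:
J = 12 (J = 10 + 2 = 12)
o(t) = -3 (o(t) = -3 + 0 = -3)
q = -1/3 (q = 1/(-3) = -1/3 ≈ -0.33333)
((-169 + 134) - 157*q) + 217748 = ((-169 + 134) - 157*(-1/3)) + 217748 = (-35 + 157/3) + 217748 = 52/3 + 217748 = 653296/3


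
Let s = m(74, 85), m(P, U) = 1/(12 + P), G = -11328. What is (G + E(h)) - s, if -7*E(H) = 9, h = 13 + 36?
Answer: -6820237/602 ≈ -11329.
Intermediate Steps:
h = 49
E(H) = -9/7 (E(H) = -⅐*9 = -9/7)
s = 1/86 (s = 1/(12 + 74) = 1/86 ≈ 0.011628)
(G + E(h)) - s = (-11328 - 9/7) - 1*1/86 = -79305/7 - 1/86 = -6820237/602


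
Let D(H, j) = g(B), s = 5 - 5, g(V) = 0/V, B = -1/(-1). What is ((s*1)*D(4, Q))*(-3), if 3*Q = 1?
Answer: 0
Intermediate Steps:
Q = ⅓ (Q = (⅓)*1 = ⅓ ≈ 0.33333)
B = 1 (B = -1*(-1) = 1)
g(V) = 0
s = 0
D(H, j) = 0
((s*1)*D(4, Q))*(-3) = ((0*1)*0)*(-3) = (0*0)*(-3) = 0*(-3) = 0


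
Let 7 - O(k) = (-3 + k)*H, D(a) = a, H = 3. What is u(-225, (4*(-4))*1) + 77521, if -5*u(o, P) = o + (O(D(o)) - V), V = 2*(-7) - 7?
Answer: 387118/5 ≈ 77424.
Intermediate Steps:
O(k) = 16 - 3*k (O(k) = 7 - (-3 + k)*3 = 7 - (-9 + 3*k) = 7 + (9 - 3*k) = 16 - 3*k)
V = -21 (V = -14 - 7 = -21)
u(o, P) = -37/5 + 2*o/5 (u(o, P) = -(o + ((16 - 3*o) - 1*(-21)))/5 = -(o + ((16 - 3*o) + 21))/5 = -(o + (37 - 3*o))/5 = -(37 - 2*o)/5 = -37/5 + 2*o/5)
u(-225, (4*(-4))*1) + 77521 = (-37/5 + (⅖)*(-225)) + 77521 = (-37/5 - 90) + 77521 = -487/5 + 77521 = 387118/5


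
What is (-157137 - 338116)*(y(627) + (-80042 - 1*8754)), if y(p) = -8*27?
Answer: 44083460036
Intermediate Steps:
y(p) = -216
(-157137 - 338116)*(y(627) + (-80042 - 1*8754)) = (-157137 - 338116)*(-216 + (-80042 - 1*8754)) = -495253*(-216 + (-80042 - 8754)) = -495253*(-216 - 88796) = -495253*(-89012) = 44083460036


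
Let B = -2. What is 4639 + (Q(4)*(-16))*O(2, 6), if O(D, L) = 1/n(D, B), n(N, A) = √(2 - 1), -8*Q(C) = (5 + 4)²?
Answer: 4801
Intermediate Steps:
Q(C) = -81/8 (Q(C) = -(5 + 4)²/8 = -⅛*9² = -⅛*81 = -81/8)
n(N, A) = 1 (n(N, A) = √1 = 1)
O(D, L) = 1 (O(D, L) = 1/1 = 1)
4639 + (Q(4)*(-16))*O(2, 6) = 4639 - 81/8*(-16)*1 = 4639 + 162*1 = 4639 + 162 = 4801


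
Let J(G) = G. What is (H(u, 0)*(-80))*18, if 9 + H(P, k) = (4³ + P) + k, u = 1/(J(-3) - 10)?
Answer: -1028160/13 ≈ -79089.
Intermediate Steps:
u = -1/13 (u = 1/(-3 - 10) = 1/(-13) = -1/13 ≈ -0.076923)
H(P, k) = 55 + P + k (H(P, k) = -9 + ((4³ + P) + k) = -9 + ((64 + P) + k) = -9 + (64 + P + k) = 55 + P + k)
(H(u, 0)*(-80))*18 = ((55 - 1/13 + 0)*(-80))*18 = ((714/13)*(-80))*18 = -57120/13*18 = -1028160/13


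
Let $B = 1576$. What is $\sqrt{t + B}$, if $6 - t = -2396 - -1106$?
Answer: $2 \sqrt{718} \approx 53.591$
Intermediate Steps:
$t = 1296$ ($t = 6 - \left(-2396 - -1106\right) = 6 - \left(-2396 + 1106\right) = 6 - -1290 = 6 + 1290 = 1296$)
$\sqrt{t + B} = \sqrt{1296 + 1576} = \sqrt{2872} = 2 \sqrt{718}$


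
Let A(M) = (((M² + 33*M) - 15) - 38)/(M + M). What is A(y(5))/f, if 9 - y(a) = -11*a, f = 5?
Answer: 1231/128 ≈ 9.6172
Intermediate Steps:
y(a) = 9 + 11*a (y(a) = 9 - (-11)*a = 9 + 11*a)
A(M) = (-53 + M² + 33*M)/(2*M) (A(M) = ((-15 + M² + 33*M) - 38)/((2*M)) = (-53 + M² + 33*M)*(1/(2*M)) = (-53 + M² + 33*M)/(2*M))
A(y(5))/f = ((-53 + (9 + 11*5)*(33 + (9 + 11*5)))/(2*(9 + 11*5)))/5 = ((-53 + (9 + 55)*(33 + (9 + 55)))/(2*(9 + 55)))*(⅕) = ((½)*(-53 + 64*(33 + 64))/64)*(⅕) = ((½)*(1/64)*(-53 + 64*97))*(⅕) = ((½)*(1/64)*(-53 + 6208))*(⅕) = ((½)*(1/64)*6155)*(⅕) = (6155/128)*(⅕) = 1231/128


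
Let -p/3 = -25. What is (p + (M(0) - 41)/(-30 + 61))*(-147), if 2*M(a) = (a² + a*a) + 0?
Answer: -335748/31 ≈ -10831.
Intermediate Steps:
p = 75 (p = -3*(-25) = 75)
M(a) = a² (M(a) = ((a² + a*a) + 0)/2 = ((a² + a²) + 0)/2 = (2*a² + 0)/2 = (2*a²)/2 = a²)
(p + (M(0) - 41)/(-30 + 61))*(-147) = (75 + (0² - 41)/(-30 + 61))*(-147) = (75 + (0 - 41)/31)*(-147) = (75 - 41*1/31)*(-147) = (75 - 41/31)*(-147) = (2284/31)*(-147) = -335748/31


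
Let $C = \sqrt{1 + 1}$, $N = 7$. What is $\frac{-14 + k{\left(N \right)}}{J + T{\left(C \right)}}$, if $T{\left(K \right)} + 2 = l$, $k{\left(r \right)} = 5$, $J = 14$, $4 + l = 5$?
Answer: $- \frac{9}{13} \approx -0.69231$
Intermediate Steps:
$l = 1$ ($l = -4 + 5 = 1$)
$C = \sqrt{2} \approx 1.4142$
$T{\left(K \right)} = -1$ ($T{\left(K \right)} = -2 + 1 = -1$)
$\frac{-14 + k{\left(N \right)}}{J + T{\left(C \right)}} = \frac{-14 + 5}{14 - 1} = \frac{1}{13} \left(-9\right) = - \frac{9}{13}$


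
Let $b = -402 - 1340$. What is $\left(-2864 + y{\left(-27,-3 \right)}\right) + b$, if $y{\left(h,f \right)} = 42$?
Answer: $-4564$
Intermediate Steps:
$b = -1742$
$\left(-2864 + y{\left(-27,-3 \right)}\right) + b = \left(-2864 + 42\right) - 1742 = -2822 - 1742 = -4564$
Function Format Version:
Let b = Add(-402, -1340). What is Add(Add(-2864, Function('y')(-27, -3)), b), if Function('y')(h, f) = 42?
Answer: -4564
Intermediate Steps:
b = -1742
Add(Add(-2864, Function('y')(-27, -3)), b) = Add(Add(-2864, 42), -1742) = Add(-2822, -1742) = -4564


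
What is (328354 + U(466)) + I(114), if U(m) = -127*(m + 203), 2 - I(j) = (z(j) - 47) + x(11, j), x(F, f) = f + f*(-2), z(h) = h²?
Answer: 230558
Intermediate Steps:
x(F, f) = -f (x(F, f) = f - 2*f = -f)
I(j) = 49 + j - j² (I(j) = 2 - ((j² - 47) - j) = 2 - ((-47 + j²) - j) = 2 - (-47 + j² - j) = 2 + (47 + j - j²) = 49 + j - j²)
U(m) = -25781 - 127*m (U(m) = -127*(203 + m) = -25781 - 127*m)
(328354 + U(466)) + I(114) = (328354 + (-25781 - 127*466)) + (49 + 114 - 1*114²) = (328354 + (-25781 - 59182)) + (49 + 114 - 1*12996) = (328354 - 84963) + (49 + 114 - 12996) = 243391 - 12833 = 230558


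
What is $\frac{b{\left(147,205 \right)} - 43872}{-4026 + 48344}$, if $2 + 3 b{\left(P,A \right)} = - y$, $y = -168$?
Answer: $- \frac{65725}{66477} \approx -0.98869$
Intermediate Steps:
$b{\left(P,A \right)} = \frac{166}{3}$ ($b{\left(P,A \right)} = - \frac{2}{3} + \frac{\left(-1\right) \left(-168\right)}{3} = - \frac{2}{3} + \frac{1}{3} \cdot 168 = - \frac{2}{3} + 56 = \frac{166}{3}$)
$\frac{b{\left(147,205 \right)} - 43872}{-4026 + 48344} = \frac{\frac{166}{3} - 43872}{-4026 + 48344} = - \frac{131450}{3 \cdot 44318} = \left(- \frac{131450}{3}\right) \frac{1}{44318} = - \frac{65725}{66477}$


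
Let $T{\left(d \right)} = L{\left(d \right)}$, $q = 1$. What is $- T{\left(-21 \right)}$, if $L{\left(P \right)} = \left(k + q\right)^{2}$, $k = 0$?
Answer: $-1$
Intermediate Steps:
$L{\left(P \right)} = 1$ ($L{\left(P \right)} = \left(0 + 1\right)^{2} = 1^{2} = 1$)
$T{\left(d \right)} = 1$
$- T{\left(-21 \right)} = \left(-1\right) 1 = -1$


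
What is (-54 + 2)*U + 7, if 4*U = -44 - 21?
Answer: 852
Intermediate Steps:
U = -65/4 (U = (-44 - 21)/4 = (¼)*(-65) = -65/4 ≈ -16.250)
(-54 + 2)*U + 7 = (-54 + 2)*(-65/4) + 7 = -52*(-65/4) + 7 = 845 + 7 = 852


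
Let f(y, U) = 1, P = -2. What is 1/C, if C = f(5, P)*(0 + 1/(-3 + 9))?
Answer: 6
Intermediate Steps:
C = ⅙ (C = 1*(0 + 1/(-3 + 9)) = 1*(0 + 1/6) = 1*(0 + ⅙) = 1*(⅙) = ⅙ ≈ 0.16667)
1/C = 1/(⅙) = 6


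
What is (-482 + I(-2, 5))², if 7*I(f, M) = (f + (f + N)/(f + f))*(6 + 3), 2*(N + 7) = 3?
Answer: 729054001/3136 ≈ 2.3248e+5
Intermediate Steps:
N = -11/2 (N = -7 + (½)*3 = -7 + 3/2 = -11/2 ≈ -5.5000)
I(f, M) = 9*f/7 + 9*(-11/2 + f)/(14*f) (I(f, M) = ((f + (f - 11/2)/(f + f))*(6 + 3))/7 = ((f + (-11/2 + f)/((2*f)))*9)/7 = ((f + (-11/2 + f)*(1/(2*f)))*9)/7 = ((f + (-11/2 + f)/(2*f))*9)/7 = (9*f + 9*(-11/2 + f)/(2*f))/7 = 9*f/7 + 9*(-11/2 + f)/(14*f))
(-482 + I(-2, 5))² = (-482 + (9/28)*(-11 + 2*(-2)*(1 + 2*(-2)))/(-2))² = (-482 + (9/28)*(-½)*(-11 + 2*(-2)*(1 - 4)))² = (-482 + (9/28)*(-½)*(-11 + 2*(-2)*(-3)))² = (-482 + (9/28)*(-½)*(-11 + 12))² = (-482 + (9/28)*(-½)*1)² = (-482 - 9/56)² = (-27001/56)² = 729054001/3136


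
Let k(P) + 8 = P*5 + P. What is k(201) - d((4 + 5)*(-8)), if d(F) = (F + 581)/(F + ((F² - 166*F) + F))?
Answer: 20355907/16992 ≈ 1198.0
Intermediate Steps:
k(P) = -8 + 6*P (k(P) = -8 + (P*5 + P) = -8 + (5*P + P) = -8 + 6*P)
d(F) = (581 + F)/(F² - 164*F) (d(F) = (581 + F)/(F + (F² - 165*F)) = (581 + F)/(F² - 164*F))
k(201) - d((4 + 5)*(-8)) = (-8 + 6*201) - (581 + (4 + 5)*(-8))/(((4 + 5)*(-8))*(-164 + (4 + 5)*(-8))) = (-8 + 1206) - (581 + 9*(-8))/((9*(-8))*(-164 + 9*(-8))) = 1198 - (581 - 72)/((-72)*(-164 - 72)) = 1198 - (-1)*509/(72*(-236)) = 1198 - (-1)*(-1)*509/(72*236) = 1198 - 1*509/16992 = 1198 - 509/16992 = 20355907/16992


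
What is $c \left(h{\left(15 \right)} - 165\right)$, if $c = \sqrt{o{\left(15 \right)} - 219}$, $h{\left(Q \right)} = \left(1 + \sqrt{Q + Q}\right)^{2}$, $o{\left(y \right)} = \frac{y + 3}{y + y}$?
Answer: $i \left(12 \sqrt{182} - \frac{268 \sqrt{1365}}{5}\right) \approx - 1818.4 i$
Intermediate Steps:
$o{\left(y \right)} = \frac{3 + y}{2 y}$
$h{\left(Q \right)} = \left(1 + \sqrt{2} \sqrt{Q}\right)^{2}$ ($h{\left(Q \right)} = \left(1 + \sqrt{2 Q}\right)^{2} = \left(1 + \sqrt{2} \sqrt{Q}\right)^{2}$)
$c = \frac{2 i \sqrt{1365}}{5}$ ($c = \sqrt{\frac{3 + 15}{2 \cdot 15} - 219} = \sqrt{\frac{1}{2} \cdot \frac{1}{15} \cdot 18 - 219} = \sqrt{\frac{3}{5} - 219} = \sqrt{- \frac{1092}{5}} = \frac{2 i \sqrt{1365}}{5} \approx 14.778 i$)
$c \left(h{\left(15 \right)} - 165\right) = \frac{2 i \sqrt{1365}}{5} \left(\left(1 + \sqrt{2} \sqrt{15}\right)^{2} - 165\right) = \frac{2 i \sqrt{1365}}{5} \left(\left(1 + \sqrt{30}\right)^{2} - 165\right) = \frac{2 i \sqrt{1365}}{5} \left(-165 + \left(1 + \sqrt{30}\right)^{2}\right) = \frac{2 i \sqrt{1365} \left(-165 + \left(1 + \sqrt{30}\right)^{2}\right)}{5}$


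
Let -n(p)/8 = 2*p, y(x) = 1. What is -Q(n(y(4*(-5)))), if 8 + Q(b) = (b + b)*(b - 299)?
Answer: -10072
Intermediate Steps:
n(p) = -16*p
Q(b) = -8 + 2*b*(-299 + b) (Q(b) = -8 + (b + b)*(b - 299) = -8 + (2*b)*(-299 + b) = -8 + 2*b*(-299 + b))
-Q(n(y(4*(-5)))) = -(-8 - (-9568) + 2*(-16*1)²) = -(-8 - 598*(-16) + 2*(-16)²) = -(-8 + 9568 + 2*256) = -(-8 + 9568 + 512) = -1*10072 = -10072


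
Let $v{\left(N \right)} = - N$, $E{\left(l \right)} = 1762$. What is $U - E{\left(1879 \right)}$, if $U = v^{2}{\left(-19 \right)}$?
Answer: $-1401$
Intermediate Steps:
$U = 361$ ($U = \left(\left(-1\right) \left(-19\right)\right)^{2} = 19^{2} = 361$)
$U - E{\left(1879 \right)} = 361 - 1762 = -1401$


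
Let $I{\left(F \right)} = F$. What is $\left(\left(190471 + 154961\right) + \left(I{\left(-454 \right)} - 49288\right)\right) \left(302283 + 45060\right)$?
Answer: $102705851670$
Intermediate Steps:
$\left(\left(190471 + 154961\right) + \left(I{\left(-454 \right)} - 49288\right)\right) \left(302283 + 45060\right) = \left(\left(190471 + 154961\right) - 49742\right) \left(302283 + 45060\right) = \left(345432 - 49742\right) 347343 = 295690 \cdot 347343 = 102705851670$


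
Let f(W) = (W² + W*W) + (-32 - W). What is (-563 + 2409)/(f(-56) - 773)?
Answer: 1846/5523 ≈ 0.33424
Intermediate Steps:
f(W) = -32 - W + 2*W² (f(W) = (W² + W²) + (-32 - W) = 2*W² + (-32 - W) = -32 - W + 2*W²)
(-563 + 2409)/(f(-56) - 773) = (-563 + 2409)/((-32 - 1*(-56) + 2*(-56)²) - 773) = 1846/((-32 + 56 + 2*3136) - 773) = 1846/((-32 + 56 + 6272) - 773) = 1846/(6296 - 773) = 1846/5523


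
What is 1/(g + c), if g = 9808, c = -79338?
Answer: -1/69530 ≈ -1.4382e-5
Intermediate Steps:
1/(g + c) = 1/(9808 - 79338) = 1/(-69530) = -1/69530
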